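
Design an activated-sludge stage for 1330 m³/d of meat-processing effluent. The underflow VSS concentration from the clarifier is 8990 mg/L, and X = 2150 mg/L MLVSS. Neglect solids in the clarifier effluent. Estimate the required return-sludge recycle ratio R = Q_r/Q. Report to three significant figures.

R ≈ 0.314

Solids balance on the clarifier gives (1+R)X = R·X_r, so R = X/(X_r − X) = 2150 / (8990 − 2150) = 0.3143.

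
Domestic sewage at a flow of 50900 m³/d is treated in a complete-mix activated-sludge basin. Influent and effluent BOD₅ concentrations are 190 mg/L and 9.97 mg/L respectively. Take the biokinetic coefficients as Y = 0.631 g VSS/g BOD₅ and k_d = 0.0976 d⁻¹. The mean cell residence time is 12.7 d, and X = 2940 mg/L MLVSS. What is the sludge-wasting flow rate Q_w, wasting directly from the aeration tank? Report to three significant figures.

From the SRT design equation V = Y Q (S₀−S) θ_c / [X (1 + k_d θ_c)] = 0.631 × 50900 × (190 − 9.97) × 12.7 / [2940 × (1 + 0.0976 × 12.7)] = 7.34×10^7 / 6584 = 11153 m³.
With mixed-liquor wasting, θ_c = V/Q_w, so Q_w = V/θ_c = 11153/12.7 = 878.2 m³/d.

Q_w ≈ 878 m³/d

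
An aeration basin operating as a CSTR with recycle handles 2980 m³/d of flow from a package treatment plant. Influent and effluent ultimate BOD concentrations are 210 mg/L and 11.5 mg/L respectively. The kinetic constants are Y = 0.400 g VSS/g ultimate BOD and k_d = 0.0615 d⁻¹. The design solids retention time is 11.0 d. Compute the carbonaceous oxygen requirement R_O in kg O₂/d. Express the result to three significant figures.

Observed yield with endogenous decay: Y_obs = Y / (1 + k_d·θ_c) = 0.400 / (1 + 0.0615 × 11.0) = 0.400 / 1.676 = 0.2386 g VSS/g ultimate BOD.
Q·(S₀ − S) = 2980 × (210 − 11.5) × 10⁻³ = 591.5 kg/d removed.
Biomass synthesised: P_X = Y_obs × 591.5 = 141.1 kg VSS/d.
R_O = Q·ΔS − 1.42 P_X = 591.5 − 200.4 = 391.1 kg O₂/d.

R_O ≈ 391 kg O₂/d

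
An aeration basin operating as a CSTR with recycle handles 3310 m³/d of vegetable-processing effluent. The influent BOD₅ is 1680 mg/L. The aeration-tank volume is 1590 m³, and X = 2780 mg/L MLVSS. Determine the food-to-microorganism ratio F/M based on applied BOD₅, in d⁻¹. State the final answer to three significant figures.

F/M ≈ 1.26 d⁻¹

F/M = Q·S₀ / (V·X) = 3310 × 1680 / (1590 × 2780) = 1.258 g BOD₅·(g VSS·d)⁻¹.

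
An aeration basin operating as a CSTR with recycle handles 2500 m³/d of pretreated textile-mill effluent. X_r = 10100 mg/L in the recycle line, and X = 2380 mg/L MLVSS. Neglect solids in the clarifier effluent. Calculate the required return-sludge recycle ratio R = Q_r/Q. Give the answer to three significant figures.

R ≈ 0.308

R = Q_r/Q = X/(X_r − X) = 2380 / (10100 − 2380) = 0.3083.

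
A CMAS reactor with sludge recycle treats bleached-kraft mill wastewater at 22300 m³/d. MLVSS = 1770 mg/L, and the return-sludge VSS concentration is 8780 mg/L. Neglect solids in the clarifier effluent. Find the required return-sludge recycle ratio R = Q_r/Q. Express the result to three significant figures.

R ≈ 0.252

Mass balance around the secondary clarifier (neglecting effluent solids): R = X / (X_r − X) = 1770 / (8780 − 1770) = 0.2525.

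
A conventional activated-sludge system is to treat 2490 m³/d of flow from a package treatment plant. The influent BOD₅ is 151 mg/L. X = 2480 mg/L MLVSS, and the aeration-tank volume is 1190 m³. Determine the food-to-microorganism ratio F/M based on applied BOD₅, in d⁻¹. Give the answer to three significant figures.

F/M = Q·S₀ / (V·X) = 2490 × 151 / (1190 × 2480) = 0.1274 g BOD₅·(g VSS·d)⁻¹.

F/M ≈ 0.127 d⁻¹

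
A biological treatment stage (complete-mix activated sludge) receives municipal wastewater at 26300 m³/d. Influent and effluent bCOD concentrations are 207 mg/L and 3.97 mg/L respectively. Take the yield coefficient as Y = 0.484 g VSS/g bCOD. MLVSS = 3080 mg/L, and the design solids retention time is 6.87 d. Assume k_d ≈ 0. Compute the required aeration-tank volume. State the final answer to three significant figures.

With k_d = 0 the design equation reduces to V = Y Q (S₀−S) θ_c / X = 0.484 × 26300 × (207 − 3.97) × 6.87 / 3080 = 5765 m³.

V ≈ 5760 m³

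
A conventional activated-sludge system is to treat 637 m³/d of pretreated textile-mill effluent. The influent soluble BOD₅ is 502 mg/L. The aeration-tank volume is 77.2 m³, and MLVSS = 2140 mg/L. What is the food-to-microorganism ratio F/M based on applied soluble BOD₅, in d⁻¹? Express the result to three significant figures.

F/M ≈ 1.94 d⁻¹

F/M = applied load / biomass = Q·S₀/(V·X) = 637 × 502 / (77.20 × 2140) = 1.936 d⁻¹.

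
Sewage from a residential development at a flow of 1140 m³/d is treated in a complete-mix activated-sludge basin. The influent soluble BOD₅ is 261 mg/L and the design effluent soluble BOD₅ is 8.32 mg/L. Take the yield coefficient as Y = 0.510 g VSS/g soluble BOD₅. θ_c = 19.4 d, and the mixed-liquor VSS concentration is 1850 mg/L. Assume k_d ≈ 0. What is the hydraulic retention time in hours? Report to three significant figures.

With k_d = 0 the design equation reduces to V = Y Q (S₀−S) θ_c / X = 0.510 × 1140 × (261 − 8.32) × 19.4 / 1850 = 1541 m³.
HRT = V/Q = 1541 m³ / 1140 m³·d⁻¹ = 1.351 d × 24 = 32.43 h.

τ ≈ 32.4 h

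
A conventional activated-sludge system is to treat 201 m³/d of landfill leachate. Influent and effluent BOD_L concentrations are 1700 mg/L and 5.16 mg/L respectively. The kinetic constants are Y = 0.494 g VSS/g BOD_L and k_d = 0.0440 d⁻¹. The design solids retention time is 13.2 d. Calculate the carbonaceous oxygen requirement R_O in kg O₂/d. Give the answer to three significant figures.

R_O ≈ 189 kg O₂/d

Y_obs = Y / (1 + k_d θ_c) = 0.494 / (1 + 0.0440 × 13.2) = 0.494 / 1.581 = 0.3125.
Substrate removed = Q·(S₀ − S) = 201 m³/d × (1700 − 5.16) g/m³ = 3.41×10^5 g/d = 340.7 kg/d.
Net sludge production P_X = 0.3125 × 340.7 = 106.5 kg VSS/d.
Carbonaceous O₂ demand = substrate oxidised − cell-mass equivalent = 340.7 − 1.42 × 106.5 = 189.5 kg O₂/d.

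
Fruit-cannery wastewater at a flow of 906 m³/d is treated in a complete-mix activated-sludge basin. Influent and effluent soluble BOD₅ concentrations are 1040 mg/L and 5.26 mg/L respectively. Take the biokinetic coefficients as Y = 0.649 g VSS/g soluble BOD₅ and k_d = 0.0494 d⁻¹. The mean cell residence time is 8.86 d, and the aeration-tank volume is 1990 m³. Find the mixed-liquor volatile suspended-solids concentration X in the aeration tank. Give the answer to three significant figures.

X ≈ 1880 mg/L

Solving the biomass balance for X: X = Y Q (S₀−S) θ_c / [V (1+k_d θ_c)] = 0.649 × 906 × (1040 − 5.26) × 8.86 / [1990 × (1 + 0.0494 × 8.86)] = 1884 mg/L.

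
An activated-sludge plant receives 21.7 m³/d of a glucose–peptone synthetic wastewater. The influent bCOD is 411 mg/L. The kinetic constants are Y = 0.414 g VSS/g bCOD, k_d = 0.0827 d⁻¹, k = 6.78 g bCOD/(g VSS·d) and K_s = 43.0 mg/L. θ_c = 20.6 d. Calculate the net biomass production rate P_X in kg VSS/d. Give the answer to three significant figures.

P_X ≈ 1.36 kg VSS/d

Effluent substrate depends only on kinetics and SRT: S = K_s(1 + k_d θ_c) / [θ_c(Yk − k_d) − 1] = 43.0 × (1 + 0.0827 × 20.6) / [20.6 × (0.414 × 6.78 − 0.0827) − 1] = 116.3 / 55.12 = 2.109 mg/L.
Y_obs = Y / (1 + k_d θ_c) = 0.414 / (1 + 0.0827 × 20.6) = 0.414 / 2.704 = 0.1531.
Q·(S₀ − S) = 21.7 × (411 − 2.11) × 10⁻³ = 8.873 kg/d removed.
So the net sludge growth is P_X = 0.1531 × 8.873 = 1.359 kg VSS/d.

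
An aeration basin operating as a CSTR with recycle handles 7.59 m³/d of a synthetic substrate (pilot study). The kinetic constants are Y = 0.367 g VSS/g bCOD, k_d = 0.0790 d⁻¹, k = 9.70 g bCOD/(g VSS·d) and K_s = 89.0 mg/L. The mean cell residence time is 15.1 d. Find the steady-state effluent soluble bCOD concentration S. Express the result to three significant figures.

For a completely mixed reactor with recycle the Lawrence–McCarty relation gives S = K_s·(1 + k_d·θ_c) / [θ_c·(Y·k − k_d) − 1] = 89.0 × (1 + 0.0790 × 15.1) / [15.1 × (0.367 × 9.70 − 0.0790) − 1] = 195.2 / 51.56 = 3.785 mg/L.

S ≈ 3.79 mg/L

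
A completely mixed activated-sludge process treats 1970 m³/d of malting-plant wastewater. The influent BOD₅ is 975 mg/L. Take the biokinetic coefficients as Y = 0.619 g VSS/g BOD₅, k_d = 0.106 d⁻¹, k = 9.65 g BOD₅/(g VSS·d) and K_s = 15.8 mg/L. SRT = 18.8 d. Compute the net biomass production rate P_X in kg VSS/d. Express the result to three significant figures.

P_X ≈ 397 kg VSS/d

Effluent substrate depends only on kinetics and SRT: S = K_s(1 + k_d θ_c) / [θ_c(Yk − k_d) − 1] = 15.8 × (1 + 0.106 × 18.8) / [18.8 × (0.619 × 9.65 − 0.106) − 1] = 47.29 / 109.3 = 0.4326 mg/L.
Y_obs = Y / (1 + k_d θ_c) = 0.619 / (1 + 0.106 × 18.8) = 0.619 / 2.993 = 0.2068.
Substrate removed = Q·(S₀ − S) = 1970 m³/d × (975 − 0.433) g/m³ = 1.92×10^6 g/d = 1920 kg/d.
Net biomass production P_X = Y_obs × Q·(S₀ − S) = 0.2068 × 1920 = 397.1 kg VSS/d.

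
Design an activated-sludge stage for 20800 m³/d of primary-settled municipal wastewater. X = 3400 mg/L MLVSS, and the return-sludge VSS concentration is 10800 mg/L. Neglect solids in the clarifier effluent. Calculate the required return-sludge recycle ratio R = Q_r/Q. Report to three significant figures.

R ≈ 0.459

R = Q_r/Q = X/(X_r − X) = 3400 / (10800 − 3400) = 0.4595.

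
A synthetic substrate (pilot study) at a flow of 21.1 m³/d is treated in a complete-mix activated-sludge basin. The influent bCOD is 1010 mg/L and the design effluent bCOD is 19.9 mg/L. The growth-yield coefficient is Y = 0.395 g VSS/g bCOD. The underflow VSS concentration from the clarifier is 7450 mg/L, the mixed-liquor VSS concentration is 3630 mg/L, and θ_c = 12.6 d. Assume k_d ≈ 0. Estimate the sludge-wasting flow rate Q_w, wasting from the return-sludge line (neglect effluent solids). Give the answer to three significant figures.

With k_d = 0 the design equation reduces to V = Y Q (S₀−S) θ_c / X = 0.395 × 21.1 × (1010 − 19.9) × 12.6 / 3630 = 28.64 m³.
Q_w = (V·X)/(θ_c X_r) = 28.64 × 3630 / (12.6 × 7450) = 1.108 m³/d.

Q_w ≈ 1.11 m³/d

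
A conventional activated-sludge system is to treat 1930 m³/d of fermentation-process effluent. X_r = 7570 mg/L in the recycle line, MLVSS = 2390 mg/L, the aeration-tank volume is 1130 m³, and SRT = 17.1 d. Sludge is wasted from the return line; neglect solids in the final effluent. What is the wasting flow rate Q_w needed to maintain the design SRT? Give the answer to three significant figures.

Q_w ≈ 20.9 m³/d

Q_w = (V·X)/(θ_c X_r) = 1130 × 2390 / (17.1 × 7570) = 20.86 m³/d.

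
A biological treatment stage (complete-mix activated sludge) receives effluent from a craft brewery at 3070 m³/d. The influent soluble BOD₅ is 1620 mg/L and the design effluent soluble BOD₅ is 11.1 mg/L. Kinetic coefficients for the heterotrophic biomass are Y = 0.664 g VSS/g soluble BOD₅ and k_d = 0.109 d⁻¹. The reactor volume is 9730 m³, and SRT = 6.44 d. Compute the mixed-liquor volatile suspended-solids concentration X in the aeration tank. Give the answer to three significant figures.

Solving the biomass balance for X: X = Y Q (S₀−S) θ_c / [V (1+k_d θ_c)] = 0.664 × 3070 × (1620 − 11.1) × 6.44 / [9730 × (1 + 0.109 × 6.44)] = 1275 mg/L.

X ≈ 1280 mg/L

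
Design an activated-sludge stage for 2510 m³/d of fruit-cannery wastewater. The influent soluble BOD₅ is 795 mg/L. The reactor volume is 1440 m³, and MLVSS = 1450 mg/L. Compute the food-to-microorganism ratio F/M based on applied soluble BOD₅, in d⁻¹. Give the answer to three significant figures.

F/M ≈ 0.956 d⁻¹

F/M = applied load / biomass = Q·S₀/(V·X) = 2510 × 795 / (1440 × 1450) = 0.9557 d⁻¹.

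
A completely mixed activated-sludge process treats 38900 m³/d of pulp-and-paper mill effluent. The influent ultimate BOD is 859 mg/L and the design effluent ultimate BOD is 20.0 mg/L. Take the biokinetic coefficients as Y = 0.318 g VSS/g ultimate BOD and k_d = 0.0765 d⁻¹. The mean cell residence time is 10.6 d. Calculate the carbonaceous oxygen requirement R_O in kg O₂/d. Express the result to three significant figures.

Y_obs = Y / (1 + k_d θ_c) = 0.318 / (1 + 0.0765 × 10.6) = 0.318 / 1.811 = 0.1756.
Mass of ultimate BOD removed per day: Q(S₀ − S) = 38900 × 839.0 g/m³ = 32637 kg/d.
Biomass synthesised: P_X = Y_obs × 32637 = 5731 kg VSS/d.
Carbonaceous O₂ demand = substrate oxidised − cell-mass equivalent = 32637 − 1.42 × 5731 = 24499 kg O₂/d.

R_O ≈ 24500 kg O₂/d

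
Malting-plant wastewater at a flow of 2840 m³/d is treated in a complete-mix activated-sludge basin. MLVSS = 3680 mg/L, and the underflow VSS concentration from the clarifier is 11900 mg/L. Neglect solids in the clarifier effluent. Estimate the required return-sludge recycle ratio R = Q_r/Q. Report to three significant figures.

Solids balance on the clarifier gives (1+R)X = R·X_r, so R = X/(X_r − X) = 3680 / (11900 − 3680) = 0.4477.

R ≈ 0.448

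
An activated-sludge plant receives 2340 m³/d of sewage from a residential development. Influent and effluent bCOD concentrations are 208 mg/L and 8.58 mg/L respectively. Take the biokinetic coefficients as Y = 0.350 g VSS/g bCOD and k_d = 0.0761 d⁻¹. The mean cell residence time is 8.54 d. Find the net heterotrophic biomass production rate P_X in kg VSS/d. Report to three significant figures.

P_X ≈ 99.0 kg VSS/d

Y_obs = Y / (1 + k_d θ_c) = 0.350 / (1 + 0.0761 × 8.54) = 0.350 / 1.650 = 0.2121.
Mass of bCOD removed per day: Q(S₀ − S) = 2340 × 199.4 g/m³ = 466.6 kg/d.
So the net sludge growth is P_X = 0.2121 × 466.6 = 98.99 kg VSS/d.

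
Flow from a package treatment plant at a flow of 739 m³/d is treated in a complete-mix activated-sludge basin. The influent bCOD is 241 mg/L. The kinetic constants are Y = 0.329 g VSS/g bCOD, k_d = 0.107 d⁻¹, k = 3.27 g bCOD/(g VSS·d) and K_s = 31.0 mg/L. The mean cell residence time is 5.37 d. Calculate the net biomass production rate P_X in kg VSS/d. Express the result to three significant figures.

P_X ≈ 35.4 kg VSS/d

For a completely mixed reactor with recycle the Lawrence–McCarty relation gives S = K_s·(1 + k_d·θ_c) / [θ_c·(Y·k − k_d) − 1] = 31.0 × (1 + 0.107 × 5.37) / [5.37 × (0.329 × 3.27 − 0.107) − 1] = 48.81 / 4.203 = 11.61 mg/L.
The observed yield is Y_obs = Y/(1 + k_d·θ_c) = 0.329 / (1 + 0.107 × 5.37) = 0.329 / 1.575 = 0.2089 g VSS per g bCOD removed.
Substrate removed = Q·(S₀ − S) = 739 m³/d × (241 − 11.6) g/m³ = 1.7×10^5 g/d = 169.5 kg/d.
P_X = Y_obs · Q(S₀ − S) = 0.2089 × 169.5 = 35.42 kg VSS/d.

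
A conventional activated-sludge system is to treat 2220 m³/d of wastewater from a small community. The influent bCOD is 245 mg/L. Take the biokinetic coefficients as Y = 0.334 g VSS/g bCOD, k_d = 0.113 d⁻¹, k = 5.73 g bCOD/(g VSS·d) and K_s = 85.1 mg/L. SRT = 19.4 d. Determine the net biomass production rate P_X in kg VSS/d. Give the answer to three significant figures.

P_X ≈ 55.1 kg VSS/d

For a completely mixed reactor with recycle the Lawrence–McCarty relation gives S = K_s·(1 + k_d·θ_c) / [θ_c·(Y·k − k_d) − 1] = 85.1 × (1 + 0.113 × 19.4) / [19.4 × (0.334 × 5.73 − 0.113) − 1] = 271.7 / 33.94 = 8.005 mg/L.
Correct the yield for decay: Y_obs = Y/(1 + k_d θ_c) = 0.334 / (1 + 0.113 × 19.4) = 0.334 / 3.192 = 0.1046.
Q·(S₀ − S) = 2220 × (245 − 8.00) × 10⁻³ = 526.1 kg/d removed.
So the net sludge growth is P_X = 0.1046 × 526.1 = 55.05 kg VSS/d.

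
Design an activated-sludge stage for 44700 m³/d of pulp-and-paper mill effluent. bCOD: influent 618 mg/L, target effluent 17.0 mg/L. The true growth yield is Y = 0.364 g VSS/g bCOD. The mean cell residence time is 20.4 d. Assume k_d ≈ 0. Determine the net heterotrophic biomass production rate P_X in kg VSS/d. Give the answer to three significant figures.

P_X ≈ 9780 kg VSS/d

With endogenous decay neglected, the observed yield equals the true yield: Y_obs = Y = 0.364 g VSS/g bCOD.
Q·(S₀ − S) = 44700 × (618 − 17.0) × 10⁻³ = 26865 kg/d removed.
So the net sludge growth is P_X = 0.3640 × 26865 = 9779 kg VSS/d.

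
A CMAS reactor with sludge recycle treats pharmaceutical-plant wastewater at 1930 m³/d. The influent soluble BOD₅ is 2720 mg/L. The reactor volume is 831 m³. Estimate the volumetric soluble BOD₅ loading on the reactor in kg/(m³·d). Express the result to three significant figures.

L_v ≈ 6.32 kg soluble BOD₅/(m³·d)

Volumetric loading L_v = Q·S₀ / V = 1930 × 2720 g/m³ / 831.0 m³ = 6317 g/(m³·d) = 6.317 kg soluble BOD₅/(m³·d).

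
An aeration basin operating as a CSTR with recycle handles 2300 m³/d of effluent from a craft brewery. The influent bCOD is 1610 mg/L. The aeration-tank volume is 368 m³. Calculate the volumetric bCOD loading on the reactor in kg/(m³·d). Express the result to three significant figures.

L_v = Q S₀ / V = 2300 × 1610 × 10⁻³ / 368.0 = 10.06 kg/(m³·d).

L_v ≈ 10.1 kg bCOD/(m³·d)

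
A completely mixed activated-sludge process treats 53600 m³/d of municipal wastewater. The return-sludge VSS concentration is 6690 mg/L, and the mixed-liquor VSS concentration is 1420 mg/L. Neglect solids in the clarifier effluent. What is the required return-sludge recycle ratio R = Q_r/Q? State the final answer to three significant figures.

R = Q_r/Q = X/(X_r − X) = 1420 / (6690 − 1420) = 0.2694.

R ≈ 0.269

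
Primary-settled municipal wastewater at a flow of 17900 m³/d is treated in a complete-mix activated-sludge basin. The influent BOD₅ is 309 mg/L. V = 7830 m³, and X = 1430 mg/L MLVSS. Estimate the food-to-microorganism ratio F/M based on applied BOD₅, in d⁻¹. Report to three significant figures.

F/M ≈ 0.494 d⁻¹

Food-to-microorganism ratio F/M = Q S₀ / (V X) = 17900 × 309 / (7830 × 1430) = 0.4940 d⁻¹.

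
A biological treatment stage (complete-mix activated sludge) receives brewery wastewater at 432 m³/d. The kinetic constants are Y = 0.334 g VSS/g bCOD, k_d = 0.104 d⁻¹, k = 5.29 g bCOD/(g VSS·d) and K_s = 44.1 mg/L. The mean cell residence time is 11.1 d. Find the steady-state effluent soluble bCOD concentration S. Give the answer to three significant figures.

Effluent substrate depends only on kinetics and SRT: S = K_s(1 + k_d θ_c) / [θ_c(Yk − k_d) − 1] = 44.1 × (1 + 0.104 × 11.1) / [11.1 × (0.334 × 5.29 − 0.104) − 1] = 95.01 / 17.46 = 5.442 mg/L.

S ≈ 5.44 mg/L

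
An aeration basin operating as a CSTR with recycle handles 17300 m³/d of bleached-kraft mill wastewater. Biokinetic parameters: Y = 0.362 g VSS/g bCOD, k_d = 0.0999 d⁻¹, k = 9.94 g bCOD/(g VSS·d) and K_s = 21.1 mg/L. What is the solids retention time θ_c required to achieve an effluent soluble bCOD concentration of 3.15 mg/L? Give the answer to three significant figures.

Specific growth rate at S = 3.15 mg/L: μ = YkS/(K_s+S) = 0.362·9.94·3.15/(21.1+3.15) = 0.4674 d⁻¹.
Then 1/θ_c = μ − k_d = 0.4674 − 0.0999 = 0.3675 d⁻¹, giving θ_c = 2.721 d.

θ_c ≈ 2.72 d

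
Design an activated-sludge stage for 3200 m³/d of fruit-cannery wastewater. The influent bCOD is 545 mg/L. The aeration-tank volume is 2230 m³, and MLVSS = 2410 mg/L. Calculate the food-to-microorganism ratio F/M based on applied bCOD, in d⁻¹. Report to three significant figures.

F/M ≈ 0.325 d⁻¹

F/M = Q·S₀ / (V·X) = 3200 × 545 / (2230 × 2410) = 0.3245 g bCOD·(g VSS·d)⁻¹.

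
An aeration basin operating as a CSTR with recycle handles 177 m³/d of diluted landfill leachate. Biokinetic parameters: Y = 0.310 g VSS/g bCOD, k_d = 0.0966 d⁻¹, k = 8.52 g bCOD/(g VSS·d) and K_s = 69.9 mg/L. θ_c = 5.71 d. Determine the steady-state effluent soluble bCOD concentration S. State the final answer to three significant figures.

S ≈ 8.02 mg/L

For a completely mixed reactor with recycle the Lawrence–McCarty relation gives S = K_s·(1 + k_d·θ_c) / [θ_c·(Y·k − k_d) − 1] = 69.9 × (1 + 0.0966 × 5.71) / [5.71 × (0.310 × 8.52 − 0.0966) − 1] = 108.5 / 13.53 = 8.016 mg/L.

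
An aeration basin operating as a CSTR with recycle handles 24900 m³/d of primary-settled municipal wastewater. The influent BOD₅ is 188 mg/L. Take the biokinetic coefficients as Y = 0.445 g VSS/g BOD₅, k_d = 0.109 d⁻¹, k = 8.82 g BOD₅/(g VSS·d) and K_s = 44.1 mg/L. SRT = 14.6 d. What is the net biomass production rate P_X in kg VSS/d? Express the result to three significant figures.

For a completely mixed reactor with recycle the Lawrence–McCarty relation gives S = K_s·(1 + k_d·θ_c) / [θ_c·(Y·k − k_d) − 1] = 44.1 × (1 + 0.109 × 14.6) / [14.6 × (0.445 × 8.82 − 0.109) − 1] = 114.3 / 54.71 = 2.089 mg/L.
Observed yield with endogenous decay: Y_obs = Y / (1 + k_d·θ_c) = 0.445 / (1 + 0.109 × 14.6) = 0.445 / 2.591 = 0.1717 g VSS/g BOD₅.
Mass of BOD₅ removed per day: Q(S₀ − S) = 24900 × 185.9 g/m³ = 4629 kg/d.
P_X = Y_obs · Q(S₀ − S) = 0.1717 × 4629 = 794.9 kg VSS/d.

P_X ≈ 795 kg VSS/d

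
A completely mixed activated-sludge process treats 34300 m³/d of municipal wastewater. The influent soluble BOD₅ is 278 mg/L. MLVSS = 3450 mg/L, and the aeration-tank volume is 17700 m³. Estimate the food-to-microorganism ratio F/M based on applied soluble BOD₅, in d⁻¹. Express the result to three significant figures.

F/M ≈ 0.156 d⁻¹

F/M = applied load / biomass = Q·S₀/(V·X) = 34300 × 278 / (17700 × 3450) = 0.1562 d⁻¹.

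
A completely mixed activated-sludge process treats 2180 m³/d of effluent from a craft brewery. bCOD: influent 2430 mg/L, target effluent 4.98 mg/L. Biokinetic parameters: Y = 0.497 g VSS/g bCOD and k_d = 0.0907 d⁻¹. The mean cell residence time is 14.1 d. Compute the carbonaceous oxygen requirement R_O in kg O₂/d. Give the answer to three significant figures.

Correct the yield for decay: Y_obs = Y/(1 + k_d θ_c) = 0.497 / (1 + 0.0907 × 14.1) = 0.497 / 2.279 = 0.2181.
Q·(S₀ − S) = 2180 × (2430 − 4.98) × 10⁻³ = 5287 kg/d removed.
P_X = Y_obs·Q·(S₀ − S) = 0.2181 × 5287 = 1153 kg VSS/d.
R_O = Q·ΔS − 1.42 P_X = 5287 − 1637 = 3649 kg O₂/d.

R_O ≈ 3650 kg O₂/d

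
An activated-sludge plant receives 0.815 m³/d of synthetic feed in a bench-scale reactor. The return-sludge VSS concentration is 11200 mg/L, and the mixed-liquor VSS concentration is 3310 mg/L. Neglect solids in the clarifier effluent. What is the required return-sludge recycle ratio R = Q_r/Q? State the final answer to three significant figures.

R = Q_r/Q = X/(X_r − X) = 3310 / (11200 − 3310) = 0.4195.

R ≈ 0.420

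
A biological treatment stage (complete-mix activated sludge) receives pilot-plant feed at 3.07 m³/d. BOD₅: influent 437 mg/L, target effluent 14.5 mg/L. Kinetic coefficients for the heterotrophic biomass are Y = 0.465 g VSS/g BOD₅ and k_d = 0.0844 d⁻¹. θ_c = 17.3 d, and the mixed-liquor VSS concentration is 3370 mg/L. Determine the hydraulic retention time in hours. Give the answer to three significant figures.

Steady-state biomass mass balance: V·X·(1 + k_d·θ_c) = Y·Q·(S₀ − S)·θ_c, so V = 0.465 × 3.07 × (437 − 14.5) × 17.3 / [3370 × (1 + 0.0844 × 17.3)] = 1.04×10^4 / 8291 = 1.259 m³.
τ = V/Q = 1.259/3.07 = 0.4100 d, or 9.839 h.

τ ≈ 9.84 h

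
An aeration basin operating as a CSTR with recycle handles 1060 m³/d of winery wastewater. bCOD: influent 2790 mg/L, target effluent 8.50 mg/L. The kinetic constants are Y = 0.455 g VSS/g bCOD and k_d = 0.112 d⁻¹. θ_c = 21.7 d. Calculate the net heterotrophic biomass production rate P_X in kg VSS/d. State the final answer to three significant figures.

Y_obs = Y / (1 + k_d θ_c) = 0.455 / (1 + 0.112 × 21.7) = 0.455 / 3.430 = 0.1326.
Substrate removed = Q·(S₀ − S) = 1060 m³/d × (2790 − 8.50) g/m³ = 2.95×10^6 g/d = 2948 kg/d.
So the net sludge growth is P_X = 0.1326 × 2948 = 391.1 kg VSS/d.

P_X ≈ 391 kg VSS/d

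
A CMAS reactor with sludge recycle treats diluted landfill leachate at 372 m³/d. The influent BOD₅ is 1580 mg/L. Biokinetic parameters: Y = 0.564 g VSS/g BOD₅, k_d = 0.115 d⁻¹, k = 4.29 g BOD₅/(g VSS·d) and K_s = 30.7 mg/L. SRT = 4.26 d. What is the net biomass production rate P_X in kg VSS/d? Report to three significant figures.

P_X ≈ 222 kg VSS/d

Effluent substrate depends only on kinetics and SRT: S = K_s(1 + k_d θ_c) / [θ_c(Yk − k_d) − 1] = 30.7 × (1 + 0.115 × 4.26) / [4.26 × (0.564 × 4.29 − 0.115) − 1] = 45.74 / 8.817 = 5.187 mg/L.
The observed yield is Y_obs = Y/(1 + k_d·θ_c) = 0.564 / (1 + 0.115 × 4.26) = 0.564 / 1.490 = 0.3785 g VSS per g BOD₅ removed.
Q·(S₀ − S) = 372 × (1580 − 5.19) × 10⁻³ = 585.8 kg/d removed.
So the net sludge growth is P_X = 0.3785 × 585.8 = 221.8 kg VSS/d.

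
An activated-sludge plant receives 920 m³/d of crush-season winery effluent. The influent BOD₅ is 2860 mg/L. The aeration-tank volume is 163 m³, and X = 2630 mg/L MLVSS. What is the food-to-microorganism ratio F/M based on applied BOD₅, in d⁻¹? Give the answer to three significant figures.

F/M ≈ 6.14 d⁻¹

F/M = Q·S₀ / (V·X) = 920 × 2860 / (163.0 × 2630) = 6.138 g BOD₅·(g VSS·d)⁻¹.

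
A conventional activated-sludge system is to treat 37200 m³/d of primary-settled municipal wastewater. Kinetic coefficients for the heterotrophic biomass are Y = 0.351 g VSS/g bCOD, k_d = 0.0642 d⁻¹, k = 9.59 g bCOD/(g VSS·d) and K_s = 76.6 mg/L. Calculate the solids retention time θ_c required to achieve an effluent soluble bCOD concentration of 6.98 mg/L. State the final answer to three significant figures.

From 1/θ_c = Y·k·S/(K_s + S) − k_d: Y·k·S/(K_s+S) = 0.351 × 9.59 × 6.98 / (76.6 + 6.98) = 0.2811 d⁻¹.
1/θ_c = 0.2811 − 0.0642 = 0.2169 d⁻¹, so θ_c = 4.610 d.

θ_c ≈ 4.61 d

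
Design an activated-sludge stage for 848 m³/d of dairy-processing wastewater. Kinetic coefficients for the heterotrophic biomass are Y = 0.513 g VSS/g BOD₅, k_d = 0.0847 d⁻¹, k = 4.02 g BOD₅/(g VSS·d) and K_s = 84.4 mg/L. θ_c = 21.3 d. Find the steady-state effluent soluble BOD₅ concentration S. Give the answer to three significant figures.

From the Monod/SRT balance for a CMAS, S = K_s·(1+k_d θ_c)/[θ_c·(Y k − k_d) − 1] = 84.4 × (1 + 0.0847 × 21.3) / [21.3 × (0.513 × 4.02 − 0.0847) − 1] = 236.7 / 41.12 = 5.755 mg/L.

S ≈ 5.76 mg/L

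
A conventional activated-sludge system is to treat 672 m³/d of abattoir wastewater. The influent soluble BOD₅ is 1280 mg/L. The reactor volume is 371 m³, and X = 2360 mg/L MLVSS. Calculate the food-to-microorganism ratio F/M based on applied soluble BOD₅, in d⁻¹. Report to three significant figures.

F/M ≈ 0.982 d⁻¹

F/M = applied load / biomass = Q·S₀/(V·X) = 672 × 1280 / (371.0 × 2360) = 0.9824 d⁻¹.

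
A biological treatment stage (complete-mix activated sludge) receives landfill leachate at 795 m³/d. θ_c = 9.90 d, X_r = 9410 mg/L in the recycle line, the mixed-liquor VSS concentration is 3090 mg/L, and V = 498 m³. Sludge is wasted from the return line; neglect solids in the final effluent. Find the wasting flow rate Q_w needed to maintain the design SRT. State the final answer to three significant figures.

Q_w ≈ 16.5 m³/d

Q_w = (V·X)/(θ_c X_r) = 498.0 × 3090 / (9.90 × 9410) = 16.52 m³/d.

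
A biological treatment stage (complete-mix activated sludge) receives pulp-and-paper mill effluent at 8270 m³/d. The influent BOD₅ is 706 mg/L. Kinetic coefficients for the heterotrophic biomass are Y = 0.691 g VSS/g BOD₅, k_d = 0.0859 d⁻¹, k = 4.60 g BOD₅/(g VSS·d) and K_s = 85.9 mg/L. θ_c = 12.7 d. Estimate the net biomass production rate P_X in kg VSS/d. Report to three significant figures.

P_X ≈ 1920 kg VSS/d

From the Monod/SRT balance for a CMAS, S = K_s·(1+k_d θ_c)/[θ_c·(Y k − k_d) − 1] = 85.9 × (1 + 0.0859 × 12.7) / [12.7 × (0.691 × 4.60 − 0.0859) − 1] = 179.6 / 38.28 = 4.692 mg/L.
Y_obs = Y / (1 + k_d θ_c) = 0.691 / (1 + 0.0859 × 12.7) = 0.691 / 2.091 = 0.3305.
Substrate removed = Q·(S₀ − S) = 8270 m³/d × (706 − 4.69) g/m³ = 5.8×10^6 g/d = 5800 kg/d.
So the net sludge growth is P_X = 0.3305 × 5800 = 1917 kg VSS/d.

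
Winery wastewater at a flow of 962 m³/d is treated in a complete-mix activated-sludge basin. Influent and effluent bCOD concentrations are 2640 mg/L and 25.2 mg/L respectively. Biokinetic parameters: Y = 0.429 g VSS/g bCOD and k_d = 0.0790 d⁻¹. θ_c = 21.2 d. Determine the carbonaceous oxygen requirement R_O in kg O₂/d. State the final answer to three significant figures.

Observed yield with endogenous decay: Y_obs = Y / (1 + k_d·θ_c) = 0.429 / (1 + 0.0790 × 21.2) = 0.429 / 2.675 = 0.1604 g VSS/g bCOD.
ΔS = 2640 − 25.2 = 2615 mg/L, so the substrate removal rate is 962 × 2615/1000 = 2515 kg bCOD/d.
Biomass synthesised: P_X = Y_obs × 2515 = 403.4 kg VSS/d.
R_O = Q·(S₀ − S) − 1.42·P_X = 2515 − 1.42 × 403.4 = 1943 kg O₂/d.

R_O ≈ 1940 kg O₂/d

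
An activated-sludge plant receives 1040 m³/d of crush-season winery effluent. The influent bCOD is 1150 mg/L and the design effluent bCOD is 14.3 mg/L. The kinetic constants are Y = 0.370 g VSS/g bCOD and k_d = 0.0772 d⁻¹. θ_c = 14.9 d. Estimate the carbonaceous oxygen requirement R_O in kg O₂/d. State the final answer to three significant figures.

Observed yield with endogenous decay: Y_obs = Y / (1 + k_d·θ_c) = 0.370 / (1 + 0.0772 × 14.9) = 0.370 / 2.150 = 0.1721 g VSS/g bCOD.
ΔS = 1150 − 14.3 = 1136 mg/L, so the substrate removal rate is 1040 × 1136/1000 = 1181 kg bCOD/d.
Biomass synthesised: P_X = Y_obs × 1181 = 203.2 kg VSS/d.
R_O = Q·(S₀ − S) − 1.42·P_X = 1181 − 1.42 × 203.2 = 892.5 kg O₂/d.

R_O ≈ 893 kg O₂/d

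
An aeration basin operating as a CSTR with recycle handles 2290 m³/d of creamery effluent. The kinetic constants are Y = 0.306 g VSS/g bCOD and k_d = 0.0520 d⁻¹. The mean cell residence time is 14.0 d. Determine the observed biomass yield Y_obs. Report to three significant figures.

Observed yield with endogenous decay: Y_obs = Y / (1 + k_d·θ_c) = 0.306 / (1 + 0.0520 × 14.0) = 0.306 / 1.728 = 0.1771 g VSS/g bCOD.

Y_obs ≈ 0.177 g VSS/g bCOD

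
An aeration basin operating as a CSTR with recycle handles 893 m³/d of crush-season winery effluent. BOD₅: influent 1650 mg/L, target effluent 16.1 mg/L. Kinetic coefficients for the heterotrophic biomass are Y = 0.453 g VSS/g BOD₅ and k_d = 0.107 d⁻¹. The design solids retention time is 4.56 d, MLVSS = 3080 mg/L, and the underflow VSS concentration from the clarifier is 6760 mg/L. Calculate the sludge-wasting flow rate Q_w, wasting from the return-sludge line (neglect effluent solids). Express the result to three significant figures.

Q_w ≈ 65.7 m³/d

Steady-state biomass mass balance: V·X·(1 + k_d·θ_c) = Y·Q·(S₀ − S)·θ_c, so V = 0.453 × 893 × (1650 − 16.1) × 4.56 / [3080 × (1 + 0.107 × 4.56)] = 3.01×10^6 / 4583 = 657.7 m³.
Q_w = (V·X)/(θ_c X_r) = 657.7 × 3080 / (4.56 × 6760) = 65.71 m³/d.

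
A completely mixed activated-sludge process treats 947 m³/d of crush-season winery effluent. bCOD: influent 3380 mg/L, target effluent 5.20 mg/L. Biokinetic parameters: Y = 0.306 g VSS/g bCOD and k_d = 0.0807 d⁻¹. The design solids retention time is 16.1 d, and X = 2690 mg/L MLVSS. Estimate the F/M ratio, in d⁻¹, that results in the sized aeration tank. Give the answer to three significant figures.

F/M ≈ 0.467 d⁻¹

From the SRT design equation V = Y Q (S₀−S) θ_c / [X (1 + k_d θ_c)] = 0.306 × 947 × (3380 − 5.20) × 16.1 / [2690 × (1 + 0.0807 × 16.1)] = 1.57×10^7 / 6185 = 2546 m³.
F/M = applied load / biomass = Q·S₀/(V·X) = 947 × 3380 / (2546 × 2690) = 0.4674 d⁻¹.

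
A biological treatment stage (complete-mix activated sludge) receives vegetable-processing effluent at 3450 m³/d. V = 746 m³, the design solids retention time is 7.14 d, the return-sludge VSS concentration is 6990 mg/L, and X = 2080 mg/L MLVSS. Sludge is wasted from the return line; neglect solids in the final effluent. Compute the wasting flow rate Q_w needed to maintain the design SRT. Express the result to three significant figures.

Wasting from the return line (neglecting effluent solids): Q_w = V·X / (θ_c·X_r) = 746.0 × 2080 / (7.14 × 6990) = 31.09 m³/d.

Q_w ≈ 31.1 m³/d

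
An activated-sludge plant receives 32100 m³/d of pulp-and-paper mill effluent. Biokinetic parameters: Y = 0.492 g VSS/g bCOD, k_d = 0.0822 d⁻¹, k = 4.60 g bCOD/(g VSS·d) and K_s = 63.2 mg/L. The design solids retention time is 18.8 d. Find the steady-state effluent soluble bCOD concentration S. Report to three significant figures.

S ≈ 4.02 mg/L

Effluent substrate depends only on kinetics and SRT: S = K_s(1 + k_d θ_c) / [θ_c(Yk − k_d) − 1] = 63.2 × (1 + 0.0822 × 18.8) / [18.8 × (0.492 × 4.60 − 0.0822) − 1] = 160.9 / 40.00 = 4.021 mg/L.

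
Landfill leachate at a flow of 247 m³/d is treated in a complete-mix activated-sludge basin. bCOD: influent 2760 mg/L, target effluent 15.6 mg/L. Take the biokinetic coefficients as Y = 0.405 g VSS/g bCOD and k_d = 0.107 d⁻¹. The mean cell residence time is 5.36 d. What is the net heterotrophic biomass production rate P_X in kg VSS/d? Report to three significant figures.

P_X ≈ 174 kg VSS/d

Y_obs = Y / (1 + k_d θ_c) = 0.405 / (1 + 0.107 × 5.36) = 0.405 / 1.574 = 0.2574.
Q·(S₀ − S) = 247 × (2760 − 15.6) × 10⁻³ = 677.9 kg/d removed.
So the net sludge growth is P_X = 0.2574 × 677.9 = 174.5 kg VSS/d.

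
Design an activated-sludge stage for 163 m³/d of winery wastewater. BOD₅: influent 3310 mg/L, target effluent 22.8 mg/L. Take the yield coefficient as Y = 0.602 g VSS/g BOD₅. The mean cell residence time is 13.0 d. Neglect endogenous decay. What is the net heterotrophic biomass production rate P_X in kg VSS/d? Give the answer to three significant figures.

P_X ≈ 323 kg VSS/d

With endogenous decay neglected, the observed yield equals the true yield: Y_obs = Y = 0.602 g VSS/g BOD₅.
Mass of BOD₅ removed per day: Q(S₀ − S) = 163 × 3287 g/m³ = 535.8 kg/d.
Net biomass production P_X = Y_obs × Q·(S₀ − S) = 0.6020 × 535.8 = 322.6 kg VSS/d.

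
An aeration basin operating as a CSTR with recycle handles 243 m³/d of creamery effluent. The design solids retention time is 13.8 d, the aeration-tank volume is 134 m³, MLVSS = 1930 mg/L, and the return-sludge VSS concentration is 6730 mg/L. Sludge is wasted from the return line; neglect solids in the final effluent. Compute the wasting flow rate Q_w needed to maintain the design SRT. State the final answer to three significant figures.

θ_c = V·X/(Q_w·X_r) when wasting from the recycle, so Q_w = V·X/(θ_c·X_r) = 134.0 × 1930 / (13.8 × 6730) = 2.785 m³/d.

Q_w ≈ 2.78 m³/d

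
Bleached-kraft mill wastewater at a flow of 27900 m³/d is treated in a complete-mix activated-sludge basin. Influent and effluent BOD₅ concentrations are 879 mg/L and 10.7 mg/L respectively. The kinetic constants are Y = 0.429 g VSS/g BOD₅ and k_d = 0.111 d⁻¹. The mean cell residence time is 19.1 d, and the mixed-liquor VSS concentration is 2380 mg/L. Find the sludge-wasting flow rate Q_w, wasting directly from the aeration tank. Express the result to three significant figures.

Q_w ≈ 1400 m³/d

Rearranging the biomass balance for a CMAS with decay, V = Y·Q·ΔS·θ_c / [X·(1+k_d θ_c)] = 0.429 × 27900 × (879 − 10.7) × 19.1 / [2380 × (1 + 0.111 × 19.1)] = 1.99×10^8 / 7426 = 26731 m³.
Wasting from the aeration tank: Q_w = V / θ_c = 26731 / 19.1 = 1400 m³/d.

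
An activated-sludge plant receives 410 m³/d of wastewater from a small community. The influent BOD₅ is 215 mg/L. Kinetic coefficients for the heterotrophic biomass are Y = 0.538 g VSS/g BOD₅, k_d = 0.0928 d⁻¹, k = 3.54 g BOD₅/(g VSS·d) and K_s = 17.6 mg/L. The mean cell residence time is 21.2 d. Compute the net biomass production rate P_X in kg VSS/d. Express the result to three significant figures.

From the Monod/SRT balance for a CMAS, S = K_s·(1+k_d θ_c)/[θ_c·(Y k − k_d) − 1] = 17.6 × (1 + 0.0928 × 21.2) / [21.2 × (0.538 × 3.54 − 0.0928) − 1] = 52.23 / 37.41 = 1.396 mg/L.
Correct the yield for decay: Y_obs = Y/(1 + k_d θ_c) = 0.538 / (1 + 0.0928 × 21.2) = 0.538 / 2.967 = 0.1813.
Substrate removed = Q·(S₀ − S) = 410 m³/d × (215 − 1.40) g/m³ = 8.76×10^4 g/d = 87.58 kg/d.
Biomass produced: P_X = Y_obs·Q·ΔS = 0.1813 × 87.58 ≈ 15.88 kg VSS/d.

P_X ≈ 15.9 kg VSS/d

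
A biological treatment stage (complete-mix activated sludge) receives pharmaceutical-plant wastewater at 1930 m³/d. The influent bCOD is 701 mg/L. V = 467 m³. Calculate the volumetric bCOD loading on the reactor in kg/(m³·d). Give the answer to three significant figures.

L_v ≈ 2.90 kg bCOD/(m³·d)

Applied bCOD load per unit volume = Q·S₀/V = (1930 × 701/1000)/467.0 = 2.897 kg bCOD·m⁻³·d⁻¹.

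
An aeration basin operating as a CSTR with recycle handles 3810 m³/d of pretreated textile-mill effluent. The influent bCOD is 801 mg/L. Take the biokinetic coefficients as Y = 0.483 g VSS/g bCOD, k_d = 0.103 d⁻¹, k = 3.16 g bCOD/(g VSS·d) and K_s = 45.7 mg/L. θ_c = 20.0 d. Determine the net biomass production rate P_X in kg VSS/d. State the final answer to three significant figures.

P_X ≈ 479 kg VSS/d

For a completely mixed reactor with recycle the Lawrence–McCarty relation gives S = K_s·(1 + k_d·θ_c) / [θ_c·(Y·k − k_d) − 1] = 45.7 × (1 + 0.103 × 20.0) / [20.0 × (0.483 × 3.16 − 0.103) − 1] = 139.8 / 27.47 = 5.092 mg/L.
The observed yield is Y_obs = Y/(1 + k_d·θ_c) = 0.483 / (1 + 0.103 × 20.0) = 0.483 / 3.060 = 0.1578 g VSS per g bCOD removed.
Q·(S₀ − S) = 3810 × (801 − 5.09) × 10⁻³ = 3032 kg/d removed.
So the net sludge growth is P_X = 0.1578 × 3032 = 478.6 kg VSS/d.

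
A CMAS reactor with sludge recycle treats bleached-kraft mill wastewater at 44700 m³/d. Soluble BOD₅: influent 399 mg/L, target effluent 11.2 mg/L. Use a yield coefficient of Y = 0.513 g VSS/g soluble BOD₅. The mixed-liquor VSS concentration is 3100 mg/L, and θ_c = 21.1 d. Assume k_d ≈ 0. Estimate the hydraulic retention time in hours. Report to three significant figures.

τ ≈ 32.5 h

With k_d = 0 the design equation reduces to V = Y Q (S₀−S) θ_c / X = 0.513 × 44700 × (399 − 11.2) × 21.1 / 3100 = 60528 m³.
τ = V/Q = 60528/44700 = 1.354 d, or 32.50 h.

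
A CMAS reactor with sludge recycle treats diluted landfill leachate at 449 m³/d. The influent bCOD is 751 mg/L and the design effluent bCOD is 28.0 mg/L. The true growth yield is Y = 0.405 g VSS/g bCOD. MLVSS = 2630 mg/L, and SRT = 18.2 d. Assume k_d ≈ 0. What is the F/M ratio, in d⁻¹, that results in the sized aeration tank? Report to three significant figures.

Biomass mass balance (decay neglected): V·X = Y·Q·(S₀ − S)·θ_c, so V = 0.405 × 449 × (751 − 28.0) × 18.2 / 2630 = 909.8 m³.
Food-to-microorganism ratio F/M = Q S₀ / (V X) = 449 × 751 / (909.8 × 2630) = 0.1409 d⁻¹.

F/M ≈ 0.141 d⁻¹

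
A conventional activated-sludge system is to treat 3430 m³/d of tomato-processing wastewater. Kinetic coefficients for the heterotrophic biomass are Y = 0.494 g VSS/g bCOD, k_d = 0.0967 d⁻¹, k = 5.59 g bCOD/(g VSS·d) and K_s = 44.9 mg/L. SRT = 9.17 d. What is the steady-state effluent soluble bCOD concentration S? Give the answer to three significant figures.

From the Monod/SRT balance for a CMAS, S = K_s·(1+k_d θ_c)/[θ_c·(Y k − k_d) − 1] = 44.9 × (1 + 0.0967 × 9.17) / [9.17 × (0.494 × 5.59 − 0.0967) − 1] = 84.71 / 23.44 = 3.615 mg/L.

S ≈ 3.61 mg/L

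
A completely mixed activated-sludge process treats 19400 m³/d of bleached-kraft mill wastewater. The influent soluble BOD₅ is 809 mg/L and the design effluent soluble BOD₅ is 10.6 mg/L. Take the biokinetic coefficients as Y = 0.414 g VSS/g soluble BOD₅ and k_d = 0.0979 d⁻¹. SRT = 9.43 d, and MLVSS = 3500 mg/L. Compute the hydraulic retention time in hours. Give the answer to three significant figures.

Rearranging the biomass balance for a CMAS with decay, V = Y·Q·ΔS·θ_c / [X·(1+k_d θ_c)] = 0.414 × 19400 × (809 − 10.6) × 9.43 / [3500 × (1 + 0.0979 × 9.43)] = 6.05×10^7 / 6731 = 8983 m³.
HRT = V/Q = 8983 m³ / 19400 m³·d⁻¹ = 0.4631 d × 24 = 11.11 h.

τ ≈ 11.1 h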